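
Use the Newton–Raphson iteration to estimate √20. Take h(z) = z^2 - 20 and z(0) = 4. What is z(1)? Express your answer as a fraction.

9/2

h'(z) = 2z.
h(4) = -4, h'(4) = 8, so z(1) = 4 - (-4)/8 = 9/2.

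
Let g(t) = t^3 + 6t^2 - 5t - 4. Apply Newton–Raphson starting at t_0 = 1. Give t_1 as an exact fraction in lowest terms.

6/5

g'(t) = 3t^2 + 12t - 5.
g(1) = -2, g'(1) = 10, so t_1 = 1 - (-2)/10 = 6/5.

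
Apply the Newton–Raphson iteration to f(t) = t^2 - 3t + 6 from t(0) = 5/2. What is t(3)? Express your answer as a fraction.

-39167/41888

f'(t) = 2t - 3.
f(5/2) = 19/4, f'(5/2) = 2, so t(1) = (5/2) - (19/4)/2 = 1/8.
f(1/8) = 361/64, f'(1/8) = -11/4, so t(2) = (1/8) - (361/64)/(-11/4) = 383/176.
f(383/176) = 130321/30976, f'(383/176) = 119/88, so t(3) = (383/176) - (130321/30976)/(119/88) = -39167/41888.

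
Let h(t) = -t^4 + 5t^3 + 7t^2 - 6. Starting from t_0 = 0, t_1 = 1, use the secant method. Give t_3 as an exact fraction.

3468/4799

h(0) = -6, h(1) = 5. t_2 = 1 - 5·(1 - 0)/(5 - (-6)) = 6/11.
h(1) = 5, h(6/11) = -46770/14641. t_3 = (6/11) - (-46770/14641)·((6/11) - 1)/((-46770/14641) - 5) = 3468/4799.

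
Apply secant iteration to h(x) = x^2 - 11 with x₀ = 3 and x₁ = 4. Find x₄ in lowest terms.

3907/1178

h(3) = -2, h(4) = 5. x₂ = 4 - 5·(4 - 3)/(5 - (-2)) = 23/7.
h(4) = 5, h(23/7) = -10/49. x₃ = (23/7) - (-10/49)·((23/7) - 4)/((-10/49) - 5) = 169/51.
h(23/7) = -10/49, h(169/51) = -50/2601. x₄ = (169/51) - (-50/2601)·((169/51) - (23/7))/((-50/2601) - (-10/49)) = 3907/1178.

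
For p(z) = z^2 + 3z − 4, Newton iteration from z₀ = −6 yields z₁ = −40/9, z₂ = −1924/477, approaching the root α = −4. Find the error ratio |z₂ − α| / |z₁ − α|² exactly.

9/53

z₁ − α = −40/9 − (−4) = −40/9 + 4 = −4/9, so |z₁ − α| = 4/9.
z₂ − α = −1924/477 − (−4) = −1924/477 + 4 = −16/477, so |z₂ − α| = 16/477.
|z₁ − α|² = 16/81.
Ratio = (16/477) / (16/81) = 9/53.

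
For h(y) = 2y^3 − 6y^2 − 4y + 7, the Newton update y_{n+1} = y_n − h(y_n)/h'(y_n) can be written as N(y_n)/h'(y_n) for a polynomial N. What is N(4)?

153

h'(y) = 6y^2 − 12y − 4.
N(y) = y·h'(y) − h(y) = y·(6y^2 − 12y − 4) − (2y^3 − 6y^2 − 4y + 7) = 4y^3 − 6y^2 − 7.
N(4) = 153.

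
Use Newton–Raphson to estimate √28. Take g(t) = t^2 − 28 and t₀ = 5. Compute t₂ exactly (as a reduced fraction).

5609/1060

g'(t) = 2t.
g(5) = −3, g'(5) = 10, so t₁ = 5 − (−3)/10 = 53/10.
g(53/10) = 9/100, g'(53/10) = 53/5, so t₂ = (53/10) − (9/100)/(53/5) = 5609/1060.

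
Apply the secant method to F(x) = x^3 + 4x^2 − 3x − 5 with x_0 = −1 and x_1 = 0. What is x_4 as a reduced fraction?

−762840/874199

F(−1) = 1, F(0) = −5. x_2 = 0 − (−5)·(0 − (−1))/((−5) − 1) = −5/6.
F(0) = −5, F(−5/6) = −65/216. x_3 = (−5/6) − (−65/216)·((−5/6) − 0)/((−65/216) − (−5)) = −180/203.
F(−5/6) = −65/216, F(−180/203) = 902525/8365427. x_4 = (−180/203) − (902525/8365427)·((−180/203) − (−5/6))/((902525/8365427) − (−65/216)) = −762840/874199.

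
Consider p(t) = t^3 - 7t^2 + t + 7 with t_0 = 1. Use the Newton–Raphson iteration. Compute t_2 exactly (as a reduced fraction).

p'(t) = 3t^2 - 14t + 1.
p(1) = 2, p'(1) = -10, so t_1 = 1 - 2/(-10) = 6/5.
p(6/5) = -19/125, p'(6/5) = -287/25, so t_2 = (6/5) - (-19/125)/(-287/25) = 1703/1435.

1703/1435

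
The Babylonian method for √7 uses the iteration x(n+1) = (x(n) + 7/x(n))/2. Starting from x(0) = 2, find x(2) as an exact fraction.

233/88

x(1) = (2 + 7/2)/2 = 11/4.
x(2) = (11/4 + 7/(11/4))/2 = 233/88.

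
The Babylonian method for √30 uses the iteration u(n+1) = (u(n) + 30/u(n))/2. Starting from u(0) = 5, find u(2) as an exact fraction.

u(1) = (5 + 30/5)/2 = 11/2.
u(2) = (11/2 + 30/(11/2))/2 = 241/44.

241/44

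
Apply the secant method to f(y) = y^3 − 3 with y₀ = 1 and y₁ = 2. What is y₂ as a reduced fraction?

9/7

f(1) = −2, f(2) = 5. y₂ = 2 − 5·(2 − 1)/(5 − (−2)) = 9/7.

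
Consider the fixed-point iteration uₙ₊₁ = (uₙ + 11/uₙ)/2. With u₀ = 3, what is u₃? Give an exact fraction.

u₁ = (3 + 11/3)/2 = 10/3.
u₂ = (10/3 + 11/(10/3))/2 = 199/60.
u₃ = (199/60 + 11/(199/60))/2 = 79201/23880.

79201/23880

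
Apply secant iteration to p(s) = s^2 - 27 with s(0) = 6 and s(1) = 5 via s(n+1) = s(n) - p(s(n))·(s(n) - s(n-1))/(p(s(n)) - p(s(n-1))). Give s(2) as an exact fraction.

p(6) = 9, p(5) = -2. s(2) = 5 - (-2)·(5 - 6)/((-2) - 9) = 57/11.

57/11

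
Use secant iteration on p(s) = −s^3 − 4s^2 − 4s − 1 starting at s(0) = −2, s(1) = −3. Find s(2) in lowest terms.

p(−2) = −1, p(−3) = 2. s(2) = (−3) − 2·((−3) − (−2))/(2 − (−1)) = −7/3.

−7/3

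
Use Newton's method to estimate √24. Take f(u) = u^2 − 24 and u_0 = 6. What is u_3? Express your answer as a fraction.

f'(u) = 2u.
f(6) = 12, f'(6) = 12, so u_1 = 6 − 12/12 = 5.
f(5) = 1, f'(5) = 10, so u_2 = 5 − 1/10 = 49/10.
f(49/10) = 1/100, f'(49/10) = 49/5, so u_3 = (49/10) − (1/100)/(49/5) = 4801/980.

4801/980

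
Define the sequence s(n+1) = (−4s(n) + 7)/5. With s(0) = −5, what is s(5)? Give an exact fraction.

s(1) = (−4·(−5) + 7)/5 = 27/5.
s(2) = (−4·(27/5) + 7)/5 = −73/25.
s(3) = (−4·(−73/25) + 7)/5 = 467/125.
s(4) = (−4·(467/125) + 7)/5 = −993/625.
s(5) = (−4·(−993/625) + 7)/5 = 8347/3125.

8347/3125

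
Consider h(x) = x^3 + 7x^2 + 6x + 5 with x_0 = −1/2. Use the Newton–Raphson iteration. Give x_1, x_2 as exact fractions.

x_1 = 14, x_2 = 1371/158

h'(x) = 3x^2 + 14x + 6.
h(−1/2) = 29/8, h'(−1/2) = −1/4, so x_1 = (−1/2) − (29/8)/(−1/4) = 14.
h(14) = 4205, h'(14) = 790, so x_2 = 14 − 4205/790 = 1371/158.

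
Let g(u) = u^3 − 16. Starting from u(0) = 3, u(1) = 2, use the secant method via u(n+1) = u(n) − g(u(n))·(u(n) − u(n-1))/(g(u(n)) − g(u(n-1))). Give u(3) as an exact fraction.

g(3) = 11, g(2) = −8. u(2) = 2 − (−8)·(2 − 3)/((−8) − 11) = 46/19.
g(2) = −8, g(46/19) = −12408/6859. u(3) = (46/19) − (−12408/6859)·((46/19) − 2)/((−12408/6859) − (−8)) = 3376/1327.

3376/1327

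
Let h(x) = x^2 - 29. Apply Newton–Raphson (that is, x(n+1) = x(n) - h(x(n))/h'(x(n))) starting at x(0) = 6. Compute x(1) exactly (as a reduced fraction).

h'(x) = 2x.
h(6) = 7, h'(6) = 12, so x(1) = 6 - 7/12 = 65/12.

65/12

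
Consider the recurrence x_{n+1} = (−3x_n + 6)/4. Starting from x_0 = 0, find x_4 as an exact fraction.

75/128

x_1 = (−3·0 + 6)/4 = 3/2.
x_2 = (−3·(3/2) + 6)/4 = 3/8.
x_3 = (−3·(3/8) + 6)/4 = 39/32.
x_4 = (−3·(39/32) + 6)/4 = 75/128.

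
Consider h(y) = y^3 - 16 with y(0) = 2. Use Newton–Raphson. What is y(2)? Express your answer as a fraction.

h'(y) = 3y^2.
h(2) = -8, h'(2) = 12, so y(1) = 2 - (-8)/12 = 8/3.
h(8/3) = 80/27, h'(8/3) = 64/3, so y(2) = (8/3) - (80/27)/(64/3) = 91/36.

91/36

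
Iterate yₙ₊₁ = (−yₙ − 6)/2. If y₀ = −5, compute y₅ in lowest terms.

−61/32

y₁ = (−(−5) − 6)/2 = −1/2.
y₂ = (−(−1/2) − 6)/2 = −11/4.
y₃ = (−(−11/4) − 6)/2 = −13/8.
y₄ = (−(−13/8) − 6)/2 = −35/16.
y₅ = (−(−35/16) − 6)/2 = −61/32.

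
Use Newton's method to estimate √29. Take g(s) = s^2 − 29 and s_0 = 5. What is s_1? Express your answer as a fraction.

27/5

g'(s) = 2s.
g(5) = −4, g'(5) = 10, so s_1 = 5 − (−4)/10 = 27/5.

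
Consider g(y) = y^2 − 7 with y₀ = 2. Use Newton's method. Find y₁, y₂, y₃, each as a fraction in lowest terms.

y₁ = 11/4, y₂ = 233/88, y₃ = 108497/41008

g'(y) = 2y.
g(2) = −3, g'(2) = 4, so y₁ = 2 − (−3)/4 = 11/4.
g(11/4) = 9/16, g'(11/4) = 11/2, so y₂ = (11/4) − (9/16)/(11/2) = 233/88.
g(233/88) = 81/7744, g'(233/88) = 233/44, so y₃ = (233/88) − (81/7744)/(233/44) = 108497/41008.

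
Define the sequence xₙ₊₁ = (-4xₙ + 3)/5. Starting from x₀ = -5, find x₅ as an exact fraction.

6503/3125

x₁ = (-4·(-5) + 3)/5 = 23/5.
x₂ = (-4·(23/5) + 3)/5 = -77/25.
x₃ = (-4·(-77/25) + 3)/5 = 383/125.
x₄ = (-4·(383/125) + 3)/5 = -1157/625.
x₅ = (-4·(-1157/625) + 3)/5 = 6503/3125.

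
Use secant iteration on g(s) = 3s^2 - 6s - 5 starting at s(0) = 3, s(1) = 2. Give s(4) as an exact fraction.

437/166

g(3) = 4, g(2) = -5. s(2) = 2 - (-5)·(2 - 3)/((-5) - 4) = 23/9.
g(2) = -5, g(23/9) = -20/27. s(3) = (23/9) - (-20/27)·((23/9) - 2)/((-20/27) - (-5)) = 61/23.
g(23/9) = -20/27, g(61/23) = 100/529. s(4) = (61/23) - (100/529)·((61/23) - (23/9))/((100/529) - (-20/27)) = 437/166.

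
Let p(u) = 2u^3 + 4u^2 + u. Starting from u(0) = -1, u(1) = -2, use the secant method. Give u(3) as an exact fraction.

p(-1) = 1, p(-2) = -2. u(2) = (-2) - (-2)·((-2) - (-1))/((-2) - 1) = -4/3.
p(-2) = -2, p(-4/3) = 28/27. u(3) = (-4/3) - (28/27)·((-4/3) - (-2))/((28/27) - (-2)) = -64/41.

-64/41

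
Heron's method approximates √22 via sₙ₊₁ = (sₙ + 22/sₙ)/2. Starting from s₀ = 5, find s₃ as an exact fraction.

38878481/8288920

s₁ = (5 + 22/5)/2 = 47/10.
s₂ = (47/10 + 22/(47/10))/2 = 4409/940.
s₃ = (4409/940 + 22/(4409/940))/2 = 38878481/8288920.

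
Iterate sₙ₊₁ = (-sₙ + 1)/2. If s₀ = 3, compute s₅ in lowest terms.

1/4

s₁ = (-3 + 1)/2 = -1.
s₂ = (-(-1) + 1)/2 = 1.
s₃ = (-1 + 1)/2 = 0.
s₄ = (-0 + 1)/2 = 1/2.
s₅ = (-(1/2) + 1)/2 = 1/4.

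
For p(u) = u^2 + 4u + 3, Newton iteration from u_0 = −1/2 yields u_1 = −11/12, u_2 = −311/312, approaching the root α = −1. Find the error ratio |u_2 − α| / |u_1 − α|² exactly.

6/13

u_1 − α = −11/12 − (−1) = −11/12 + 1 = 1/12, so |u_1 − α| = 1/12.
u_2 − α = −311/312 − (−1) = −311/312 + 1 = 1/312, so |u_2 − α| = 1/312.
|u_1 − α|² = 1/144.
Ratio = (1/312) / (1/144) = 6/13.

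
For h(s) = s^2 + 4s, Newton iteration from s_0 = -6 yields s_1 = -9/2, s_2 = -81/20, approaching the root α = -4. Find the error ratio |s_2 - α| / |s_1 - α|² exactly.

1/5

s_1 - α = -9/2 - (-4) = -9/2 + 4 = -1/2, so |s_1 - α| = 1/2.
s_2 - α = -81/20 - (-4) = -81/20 + 4 = -1/20, so |s_2 - α| = 1/20.
|s_1 - α|² = 1/4.
Ratio = (1/20) / (1/4) = 1/5.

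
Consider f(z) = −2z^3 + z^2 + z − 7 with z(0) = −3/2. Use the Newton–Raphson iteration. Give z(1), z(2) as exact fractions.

f'(z) = −6z^2 + 2z + 1.
f(−3/2) = 1/2, f'(−3/2) = −31/2, so z(1) = (−3/2) − (1/2)/(−31/2) = −91/62.
f(−91/62) = 308/29791, f'(−91/62) = −28563/1922, so z(2) = (−91/62) − (308/29791)/(−28563/1922) = −2598001/1770906.

z(1) = −91/62, z(2) = −2598001/1770906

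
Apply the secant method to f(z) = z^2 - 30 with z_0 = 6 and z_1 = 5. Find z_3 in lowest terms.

126/23

f(6) = 6, f(5) = -5. z_2 = 5 - (-5)·(5 - 6)/((-5) - 6) = 60/11.
f(5) = -5, f(60/11) = -30/121. z_3 = (60/11) - (-30/121)·((60/11) - 5)/((-30/121) - (-5)) = 126/23.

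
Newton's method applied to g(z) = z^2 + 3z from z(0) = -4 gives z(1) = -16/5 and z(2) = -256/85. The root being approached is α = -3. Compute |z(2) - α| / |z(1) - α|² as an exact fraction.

z(1) - α = -16/5 - (-3) = -16/5 + 3 = -1/5, so |z(1) - α| = 1/5.
z(2) - α = -256/85 - (-3) = -256/85 + 3 = -1/85, so |z(2) - α| = 1/85.
|z(1) - α|² = 1/25.
Ratio = (1/85) / (1/25) = 5/17.

5/17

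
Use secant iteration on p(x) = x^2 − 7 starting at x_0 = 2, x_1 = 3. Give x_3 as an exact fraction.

p(2) = −3, p(3) = 2. x_2 = 3 − 2·(3 − 2)/(2 − (−3)) = 13/5.
p(3) = 2, p(13/5) = −6/25. x_3 = (13/5) − (−6/25)·((13/5) − 3)/((−6/25) − 2) = 37/14.

37/14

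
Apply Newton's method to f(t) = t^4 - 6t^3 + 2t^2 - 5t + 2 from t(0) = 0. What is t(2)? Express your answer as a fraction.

494/1255

f'(t) = 4t^3 - 18t^2 + 4t - 5.
f(0) = 2, f'(0) = -5, so t(1) = 0 - 2/(-5) = 2/5.
f(2/5) = -24/625, f'(2/5) = -753/125, so t(2) = (2/5) - (-24/625)/(-753/125) = 494/1255.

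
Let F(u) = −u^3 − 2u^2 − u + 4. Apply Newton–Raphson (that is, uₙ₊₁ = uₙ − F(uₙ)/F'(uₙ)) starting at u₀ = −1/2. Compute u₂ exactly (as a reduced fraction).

−2311/200

F'(u) = −3u^2 − 4u − 1.
F(−1/2) = 33/8, F'(−1/2) = 1/4, so u₁ = (−1/2) − (33/8)/(1/4) = −17.
F(−17) = 4356, F'(−17) = −800, so u₂ = (−17) − 4356/(−800) = −2311/200.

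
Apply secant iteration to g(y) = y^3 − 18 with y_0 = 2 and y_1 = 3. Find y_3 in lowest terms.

g(2) = −10, g(3) = 9. y_2 = 3 − 9·(3 − 2)/(9 − (−10)) = 48/19.
g(3) = 9, g(48/19) = −12870/6859. y_3 = (48/19) − (−12870/6859)·((48/19) − 3)/((−12870/6859) − 9) = 2402/921.

2402/921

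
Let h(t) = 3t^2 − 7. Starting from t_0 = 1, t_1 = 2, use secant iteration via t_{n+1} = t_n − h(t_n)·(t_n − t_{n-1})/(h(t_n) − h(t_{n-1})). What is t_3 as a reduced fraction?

47/31

h(1) = −4, h(2) = 5. t_2 = 2 − 5·(2 − 1)/(5 − (−4)) = 13/9.
h(2) = 5, h(13/9) = −20/27. t_3 = (13/9) − (−20/27)·((13/9) − 2)/((−20/27) − 5) = 47/31.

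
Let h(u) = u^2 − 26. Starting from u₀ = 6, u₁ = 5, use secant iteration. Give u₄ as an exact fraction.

h(6) = 10, h(5) = −1. u₂ = 5 − (−1)·(5 − 6)/((−1) − 10) = 56/11.
h(5) = −1, h(56/11) = −10/121. u₃ = (56/11) − (−10/121)·((56/11) − 5)/((−10/121) − (−1)) = 566/111.
h(56/11) = −10/121, h(566/111) = 10/12321. u₄ = (566/111) − (10/12321)·((566/111) − (56/11))/((10/12321) − (−10/121)) = 31721/6221.

31721/6221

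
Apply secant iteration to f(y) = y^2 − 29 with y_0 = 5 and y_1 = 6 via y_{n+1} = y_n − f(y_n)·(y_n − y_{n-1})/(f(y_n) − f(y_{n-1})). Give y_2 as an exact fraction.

f(5) = −4, f(6) = 7. y_2 = 6 − 7·(6 − 5)/(7 − (−4)) = 59/11.

59/11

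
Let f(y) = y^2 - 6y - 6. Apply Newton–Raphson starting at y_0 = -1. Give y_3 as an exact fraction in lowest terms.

f'(y) = 2y - 6.
f(-1) = 1, f'(-1) = -8, so y_1 = (-1) - 1/(-8) = -7/8.
f(-7/8) = 1/64, f'(-7/8) = -31/4, so y_2 = (-7/8) - (1/64)/(-31/4) = -433/496.
f(-433/496) = 1/246016, f'(-433/496) = -1921/248, so y_3 = (-433/496) - (1/246016)/(-1921/248) = -1663585/1905632.

-1663585/1905632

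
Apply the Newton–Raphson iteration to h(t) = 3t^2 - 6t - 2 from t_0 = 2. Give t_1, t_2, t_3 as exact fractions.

t_1 = 7/3, t_2 = 55/24, t_3 = 3409/1488

h'(t) = 6t - 6.
h(2) = -2, h'(2) = 6, so t_1 = 2 - (-2)/6 = 7/3.
h(7/3) = 1/3, h'(7/3) = 8, so t_2 = (7/3) - (1/3)/8 = 55/24.
h(55/24) = 1/192, h'(55/24) = 31/4, so t_3 = (55/24) - (1/192)/(31/4) = 3409/1488.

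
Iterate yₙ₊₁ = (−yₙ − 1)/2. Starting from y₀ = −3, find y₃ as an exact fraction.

y₁ = (−(−3) − 1)/2 = 1.
y₂ = (−1 − 1)/2 = −1.
y₃ = (−(−1) − 1)/2 = 0.

0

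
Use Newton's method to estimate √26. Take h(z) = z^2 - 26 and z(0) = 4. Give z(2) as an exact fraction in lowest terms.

857/168

h'(z) = 2z.
h(4) = -10, h'(4) = 8, so z(1) = 4 - (-10)/8 = 21/4.
h(21/4) = 25/16, h'(21/4) = 21/2, so z(2) = (21/4) - (25/16)/(21/2) = 857/168.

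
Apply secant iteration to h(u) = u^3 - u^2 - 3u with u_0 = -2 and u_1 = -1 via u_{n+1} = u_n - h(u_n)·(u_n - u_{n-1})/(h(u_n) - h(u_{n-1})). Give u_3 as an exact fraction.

h(-2) = -6, h(-1) = 1. u_2 = (-1) - 1·((-1) - (-2))/(1 - (-6)) = -8/7.
h(-1) = 1, h(-8/7) = 216/343. u_3 = (-8/7) - (216/343)·((-8/7) - (-1))/((216/343) - 1) = -176/127.

-176/127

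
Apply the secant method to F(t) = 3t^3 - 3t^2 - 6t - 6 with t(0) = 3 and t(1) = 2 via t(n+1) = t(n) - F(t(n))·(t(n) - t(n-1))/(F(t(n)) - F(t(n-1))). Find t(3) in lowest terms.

566/247

F(3) = 30, F(2) = -6. t(2) = 2 - (-6)·(2 - 3)/((-6) - 30) = 13/6.
F(2) = -6, F(13/6) = -185/72. t(3) = (13/6) - (-185/72)·((13/6) - 2)/((-185/72) - (-6)) = 566/247.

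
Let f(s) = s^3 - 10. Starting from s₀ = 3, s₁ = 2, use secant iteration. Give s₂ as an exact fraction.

f(3) = 17, f(2) = -2. s₂ = 2 - (-2)·(2 - 3)/((-2) - 17) = 40/19.

40/19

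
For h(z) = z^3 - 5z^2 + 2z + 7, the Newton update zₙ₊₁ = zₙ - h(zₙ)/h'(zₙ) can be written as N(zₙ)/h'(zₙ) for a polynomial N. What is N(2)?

h'(z) = 3z^2 - 10z + 2.
N(z) = z·h'(z) - h(z) = z·(3z^2 - 10z + 2) - (z^3 - 5z^2 + 2z + 7) = 2z^3 - 5z^2 - 7.
N(2) = -11.

-11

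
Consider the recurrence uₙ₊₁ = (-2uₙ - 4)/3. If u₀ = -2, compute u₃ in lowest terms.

-4/9

u₁ = (-2·(-2) - 4)/3 = 0.
u₂ = (-2·0 - 4)/3 = -4/3.
u₃ = (-2·(-4/3) - 4)/3 = -4/9.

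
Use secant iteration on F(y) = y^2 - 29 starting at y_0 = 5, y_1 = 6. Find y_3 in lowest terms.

F(5) = -4, F(6) = 7. y_2 = 6 - 7·(6 - 5)/(7 - (-4)) = 59/11.
F(6) = 7, F(59/11) = -28/121. y_3 = (59/11) - (-28/121)·((59/11) - 6)/((-28/121) - 7) = 673/125.

673/125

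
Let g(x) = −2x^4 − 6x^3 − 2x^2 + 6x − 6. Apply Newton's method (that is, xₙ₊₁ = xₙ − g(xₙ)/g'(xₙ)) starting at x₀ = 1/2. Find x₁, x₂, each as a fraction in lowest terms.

x₁ = −29/12, x₂ = −141577/81056

g'(x) = −8x^3 − 18x^2 − 4x + 6.
g(1/2) = −35/8, g'(1/2) = −3/2, so x₁ = (1/2) − (−35/8)/(−3/2) = −29/12.
g(−29/12) = −162925/10368, g'(−29/12) = 2533/108, so x₂ = (−29/12) − (−162925/10368)/(2533/108) = −141577/81056.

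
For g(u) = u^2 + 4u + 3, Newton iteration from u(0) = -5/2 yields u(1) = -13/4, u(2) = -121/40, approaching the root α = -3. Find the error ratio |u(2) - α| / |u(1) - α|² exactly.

2/5

u(1) - α = -13/4 - (-3) = -13/4 + 3 = -1/4, so |u(1) - α| = 1/4.
u(2) - α = -121/40 - (-3) = -121/40 + 3 = -1/40, so |u(2) - α| = 1/40.
|u(1) - α|² = 1/16.
Ratio = (1/40) / (1/16) = 2/5.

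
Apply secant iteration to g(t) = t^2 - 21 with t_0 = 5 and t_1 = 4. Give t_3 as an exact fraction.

353/77

g(5) = 4, g(4) = -5. t_2 = 4 - (-5)·(4 - 5)/((-5) - 4) = 41/9.
g(4) = -5, g(41/9) = -20/81. t_3 = (41/9) - (-20/81)·((41/9) - 4)/((-20/81) - (-5)) = 353/77.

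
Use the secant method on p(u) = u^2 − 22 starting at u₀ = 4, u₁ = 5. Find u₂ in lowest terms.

p(4) = −6, p(5) = 3. u₂ = 5 − 3·(5 − 4)/(3 − (−6)) = 14/3.

14/3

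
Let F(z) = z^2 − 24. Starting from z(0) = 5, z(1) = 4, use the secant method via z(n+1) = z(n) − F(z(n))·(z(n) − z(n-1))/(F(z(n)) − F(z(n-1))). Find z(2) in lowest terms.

44/9

F(5) = 1, F(4) = −8. z(2) = 4 − (−8)·(4 − 5)/((−8) − 1) = 44/9.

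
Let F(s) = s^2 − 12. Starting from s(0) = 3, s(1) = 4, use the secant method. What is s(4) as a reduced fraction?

F(3) = −3, F(4) = 4. s(2) = 4 − 4·(4 − 3)/(4 − (−3)) = 24/7.
F(4) = 4, F(24/7) = −12/49. s(3) = (24/7) − (−12/49)·((24/7) − 4)/((−12/49) − 4) = 45/13.
F(24/7) = −12/49, F(45/13) = −3/169. s(4) = (45/13) − (−3/169)·((45/13) − (24/7))/((−3/169) − (−12/49)) = 724/209.

724/209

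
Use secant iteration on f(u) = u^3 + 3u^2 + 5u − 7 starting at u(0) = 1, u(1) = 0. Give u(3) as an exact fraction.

567/643

f(1) = 2, f(0) = −7. u(2) = 0 − (−7)·(0 − 1)/((−7) − 2) = 7/9.
f(0) = −7, f(7/9) = −602/729. u(3) = (7/9) − (−602/729)·((7/9) − 0)/((−602/729) − (−7)) = 567/643.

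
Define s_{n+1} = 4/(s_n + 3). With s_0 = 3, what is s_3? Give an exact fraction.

44/45

s_1 = 4/(3 + 3) = 2/3.
s_2 = 4/(2/3 + 3) = 12/11.
s_3 = 4/(12/11 + 3) = 44/45.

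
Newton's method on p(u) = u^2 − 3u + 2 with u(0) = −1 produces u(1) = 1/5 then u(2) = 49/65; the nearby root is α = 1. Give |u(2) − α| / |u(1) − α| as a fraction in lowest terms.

4/13

u(1) − α = 1/5 − 1 = −4/5, so |u(1) − α| = 4/5.
u(2) − α = 49/65 − 1 = −16/65, so |u(2) − α| = 16/65.
Ratio = (16/65) / (4/5) = 4/13.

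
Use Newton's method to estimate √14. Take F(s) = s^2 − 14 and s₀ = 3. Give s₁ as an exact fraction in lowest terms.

23/6

F'(s) = 2s.
F(3) = −5, F'(3) = 6, so s₁ = 3 − (−5)/6 = 23/6.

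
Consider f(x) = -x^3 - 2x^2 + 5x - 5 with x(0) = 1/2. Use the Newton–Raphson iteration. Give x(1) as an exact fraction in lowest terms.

17/9

f'(x) = -3x^2 - 4x + 5.
f(1/2) = -25/8, f'(1/2) = 9/4, so x(1) = (1/2) - (-25/8)/(9/4) = 17/9.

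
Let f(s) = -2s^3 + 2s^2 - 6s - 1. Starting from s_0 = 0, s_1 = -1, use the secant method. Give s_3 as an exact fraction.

f(0) = -1, f(-1) = 9. s_2 = (-1) - 9·((-1) - 0)/(9 - (-1)) = -1/10.
f(-1) = 9, f(-1/10) = -189/500. s_3 = (-1/10) - (-189/500)·((-1/10) - (-1))/((-189/500) - 9) = -71/521.

-71/521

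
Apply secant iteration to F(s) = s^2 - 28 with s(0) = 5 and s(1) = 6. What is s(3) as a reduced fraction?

F(5) = -3, F(6) = 8. s(2) = 6 - 8·(6 - 5)/(8 - (-3)) = 58/11.
F(6) = 8, F(58/11) = -24/121. s(3) = (58/11) - (-24/121)·((58/11) - 6)/((-24/121) - 8) = 164/31.

164/31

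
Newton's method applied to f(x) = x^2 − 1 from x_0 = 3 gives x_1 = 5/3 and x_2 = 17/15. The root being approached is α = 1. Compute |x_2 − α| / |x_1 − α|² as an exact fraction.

x_1 − α = 5/3 − 1 = 2/3, so |x_1 − α| = 2/3.
x_2 − α = 17/15 − 1 = 2/15, so |x_2 − α| = 2/15.
|x_1 − α|² = 4/9.
Ratio = (2/15) / (4/9) = 3/10.

3/10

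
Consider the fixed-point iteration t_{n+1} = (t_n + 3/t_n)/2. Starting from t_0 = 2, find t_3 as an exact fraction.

18817/10864

t_1 = (2 + 3/2)/2 = 7/4.
t_2 = (7/4 + 3/(7/4))/2 = 97/56.
t_3 = (97/56 + 3/(97/56))/2 = 18817/10864.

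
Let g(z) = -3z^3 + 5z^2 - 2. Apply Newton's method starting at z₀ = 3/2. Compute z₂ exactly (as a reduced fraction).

5/4

g'(z) = -9z^2 + 10z.
g(3/2) = -7/8, g'(3/2) = -21/4, so z₁ = (3/2) - (-7/8)/(-21/4) = 4/3.
g(4/3) = -2/9, g'(4/3) = -8/3, so z₂ = (4/3) - (-2/9)/(-8/3) = 5/4.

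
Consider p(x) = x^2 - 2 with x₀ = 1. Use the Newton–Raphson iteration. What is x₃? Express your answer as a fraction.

577/408

p'(x) = 2x.
p(1) = -1, p'(1) = 2, so x₁ = 1 - (-1)/2 = 3/2.
p(3/2) = 1/4, p'(3/2) = 3, so x₂ = (3/2) - (1/4)/3 = 17/12.
p(17/12) = 1/144, p'(17/12) = 17/6, so x₃ = (17/12) - (1/144)/(17/6) = 577/408.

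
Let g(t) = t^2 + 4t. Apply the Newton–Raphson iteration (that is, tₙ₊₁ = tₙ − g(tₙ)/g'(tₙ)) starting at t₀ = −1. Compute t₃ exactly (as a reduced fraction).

g'(t) = 2t + 4.
g(−1) = −3, g'(−1) = 2, so t₁ = (−1) − (−3)/2 = 1/2.
g(1/2) = 9/4, g'(1/2) = 5, so t₂ = (1/2) − (9/4)/5 = 1/20.
g(1/20) = 81/400, g'(1/20) = 41/10, so t₃ = (1/20) − (81/400)/(41/10) = 1/1640.

1/1640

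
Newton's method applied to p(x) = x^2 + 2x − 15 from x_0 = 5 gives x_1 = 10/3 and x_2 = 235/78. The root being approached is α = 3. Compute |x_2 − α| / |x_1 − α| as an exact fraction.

1/26

x_1 − α = 10/3 − 3 = 1/3, so |x_1 − α| = 1/3.
x_2 − α = 235/78 − 3 = 1/78, so |x_2 − α| = 1/78.
Ratio = (1/78) / (1/3) = 1/26.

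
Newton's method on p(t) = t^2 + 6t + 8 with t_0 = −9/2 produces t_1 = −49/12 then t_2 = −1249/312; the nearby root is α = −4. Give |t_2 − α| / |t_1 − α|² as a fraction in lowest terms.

6/13

t_1 − α = −49/12 − (−4) = −49/12 + 4 = −1/12, so |t_1 − α| = 1/12.
t_2 − α = −1249/312 − (−4) = −1249/312 + 4 = −1/312, so |t_2 − α| = 1/312.
|t_1 − α|² = 1/144.
Ratio = (1/312) / (1/144) = 6/13.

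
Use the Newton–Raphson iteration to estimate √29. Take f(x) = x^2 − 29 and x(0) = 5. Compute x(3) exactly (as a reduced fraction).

528527/98145

f'(x) = 2x.
f(5) = −4, f'(5) = 10, so x(1) = 5 − (−4)/10 = 27/5.
f(27/5) = 4/25, f'(27/5) = 54/5, so x(2) = (27/5) − (4/25)/(54/5) = 727/135.
f(727/135) = 4/18225, f'(727/135) = 1454/135, so x(3) = (727/135) − (4/18225)/(1454/135) = 528527/98145.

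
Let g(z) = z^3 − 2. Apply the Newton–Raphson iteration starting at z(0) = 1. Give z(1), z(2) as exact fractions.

g'(z) = 3z^2.
g(1) = −1, g'(1) = 3, so z(1) = 1 − (−1)/3 = 4/3.
g(4/3) = 10/27, g'(4/3) = 16/3, so z(2) = (4/3) − (10/27)/(16/3) = 91/72.

z(1) = 4/3, z(2) = 91/72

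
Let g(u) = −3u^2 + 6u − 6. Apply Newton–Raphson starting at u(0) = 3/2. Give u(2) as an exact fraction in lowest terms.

g'(u) = −6u + 6.
g(3/2) = −15/4, g'(3/2) = −3, so u(1) = (3/2) − (−15/4)/(−3) = 1/4.
g(1/4) = −75/16, g'(1/4) = 9/2, so u(2) = (1/4) − (−75/16)/(9/2) = 31/24.

31/24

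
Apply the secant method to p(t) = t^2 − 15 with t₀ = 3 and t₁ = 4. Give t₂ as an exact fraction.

27/7

p(3) = −6, p(4) = 1. t₂ = 4 − 1·(4 − 3)/(1 − (−6)) = 27/7.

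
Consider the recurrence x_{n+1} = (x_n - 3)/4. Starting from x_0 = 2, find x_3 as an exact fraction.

-61/64

x_1 = (2 - 3)/4 = -1/4.
x_2 = ((-1/4) - 3)/4 = -13/16.
x_3 = ((-13/16) - 3)/4 = -61/64.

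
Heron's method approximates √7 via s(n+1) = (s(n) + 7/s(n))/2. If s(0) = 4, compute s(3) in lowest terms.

1902497/719072

s(1) = (4 + 7/4)/2 = 23/8.
s(2) = (23/8 + 7/(23/8))/2 = 977/368.
s(3) = (977/368 + 7/(977/368))/2 = 1902497/719072.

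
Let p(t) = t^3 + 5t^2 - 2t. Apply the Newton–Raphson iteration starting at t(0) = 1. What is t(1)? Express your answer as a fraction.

p'(t) = 3t^2 + 10t - 2.
p(1) = 4, p'(1) = 11, so t(1) = 1 - 4/11 = 7/11.

7/11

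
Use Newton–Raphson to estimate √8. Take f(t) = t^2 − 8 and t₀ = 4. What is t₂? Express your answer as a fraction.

f'(t) = 2t.
f(4) = 8, f'(4) = 8, so t₁ = 4 − 8/8 = 3.
f(3) = 1, f'(3) = 6, so t₂ = 3 − 1/6 = 17/6.

17/6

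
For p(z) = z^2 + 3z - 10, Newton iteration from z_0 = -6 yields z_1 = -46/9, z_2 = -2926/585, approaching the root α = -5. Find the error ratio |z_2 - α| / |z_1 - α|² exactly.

z_1 - α = -46/9 - (-5) = -46/9 + 5 = -1/9, so |z_1 - α| = 1/9.
z_2 - α = -2926/585 - (-5) = -2926/585 + 5 = -1/585, so |z_2 - α| = 1/585.
|z_1 - α|² = 1/81.
Ratio = (1/585) / (1/81) = 9/65.

9/65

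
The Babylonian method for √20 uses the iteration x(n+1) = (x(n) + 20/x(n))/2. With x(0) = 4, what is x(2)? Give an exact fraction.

161/36

x(1) = (4 + 20/4)/2 = 9/2.
x(2) = (9/2 + 20/(9/2))/2 = 161/36.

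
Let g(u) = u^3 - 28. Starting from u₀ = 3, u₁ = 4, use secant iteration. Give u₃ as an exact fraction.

12901/4252

g(3) = -1, g(4) = 36. u₂ = 4 - 36·(4 - 3)/(36 - (-1)) = 112/37.
g(4) = 36, g(112/37) = -13356/50653. u₃ = (112/37) - (-13356/50653)·((112/37) - 4)/((-13356/50653) - 36) = 12901/4252.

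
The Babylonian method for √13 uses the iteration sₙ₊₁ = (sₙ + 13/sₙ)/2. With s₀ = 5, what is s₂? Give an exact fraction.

s₁ = (5 + 13/5)/2 = 19/5.
s₂ = (19/5 + 13/(19/5))/2 = 343/95.

343/95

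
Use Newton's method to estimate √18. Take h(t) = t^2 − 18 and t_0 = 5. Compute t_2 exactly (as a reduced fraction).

3649/860

h'(t) = 2t.
h(5) = 7, h'(5) = 10, so t_1 = 5 − 7/10 = 43/10.
h(43/10) = 49/100, h'(43/10) = 43/5, so t_2 = (43/10) − (49/100)/(43/5) = 3649/860.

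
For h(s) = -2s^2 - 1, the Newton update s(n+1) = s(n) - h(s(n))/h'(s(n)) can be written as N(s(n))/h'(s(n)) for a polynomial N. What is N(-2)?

-7

h'(s) = -4s.
N(s) = s·h'(s) - h(s) = s·(-4s) - (-2s^2 - 1) = -2s^2 + 1.
N(-2) = -7.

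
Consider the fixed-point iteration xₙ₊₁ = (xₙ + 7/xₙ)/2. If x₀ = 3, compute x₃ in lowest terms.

x₁ = (3 + 7/3)/2 = 8/3.
x₂ = (8/3 + 7/(8/3))/2 = 127/48.
x₃ = (127/48 + 7/(127/48))/2 = 32257/12192.

32257/12192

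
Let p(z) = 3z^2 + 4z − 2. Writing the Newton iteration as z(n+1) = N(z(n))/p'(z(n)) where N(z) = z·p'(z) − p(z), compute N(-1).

p'(z) = 6z + 4.
N(z) = z·p'(z) − p(z) = z·(6z + 4) − (3z^2 + 4z − 2) = 3z^2 + 2.
N(-1) = 5.

5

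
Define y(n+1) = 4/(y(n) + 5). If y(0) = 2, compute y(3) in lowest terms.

y(1) = 4/(2 + 5) = 4/7.
y(2) = 4/(4/7 + 5) = 28/39.
y(3) = 4/(28/39 + 5) = 156/223.

156/223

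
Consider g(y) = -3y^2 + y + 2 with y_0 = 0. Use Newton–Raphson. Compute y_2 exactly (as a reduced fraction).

-14/13

g'(y) = -6y + 1.
g(0) = 2, g'(0) = 1, so y_1 = 0 - 2/1 = -2.
g(-2) = -12, g'(-2) = 13, so y_2 = (-2) - (-12)/13 = -14/13.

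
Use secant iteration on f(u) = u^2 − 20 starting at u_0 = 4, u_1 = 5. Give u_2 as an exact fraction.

f(4) = −4, f(5) = 5. u_2 = 5 − 5·(5 − 4)/(5 − (−4)) = 40/9.

40/9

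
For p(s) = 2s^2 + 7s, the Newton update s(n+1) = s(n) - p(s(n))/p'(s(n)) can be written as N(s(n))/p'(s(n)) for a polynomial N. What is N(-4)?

p'(s) = 4s + 7.
N(s) = s·p'(s) - p(s) = s·(4s + 7) - (2s^2 + 7s) = 2s^2.
N(-4) = 32.

32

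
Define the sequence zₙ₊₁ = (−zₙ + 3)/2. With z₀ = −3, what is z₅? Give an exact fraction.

z₁ = (−(−3) + 3)/2 = 3.
z₂ = (−3 + 3)/2 = 0.
z₃ = (−0 + 3)/2 = 3/2.
z₄ = (−(3/2) + 3)/2 = 3/4.
z₅ = (−(3/4) + 3)/2 = 9/8.

9/8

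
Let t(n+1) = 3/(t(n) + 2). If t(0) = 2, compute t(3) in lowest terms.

33/34

t(1) = 3/(2 + 2) = 3/4.
t(2) = 3/(3/4 + 2) = 12/11.
t(3) = 3/(12/11 + 2) = 33/34.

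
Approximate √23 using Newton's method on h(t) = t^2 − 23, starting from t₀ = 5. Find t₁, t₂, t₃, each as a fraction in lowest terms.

h'(t) = 2t.
h(5) = 2, h'(5) = 10, so t₁ = 5 − 2/10 = 24/5.
h(24/5) = 1/25, h'(24/5) = 48/5, so t₂ = (24/5) − (1/25)/(48/5) = 1151/240.
h(1151/240) = 1/57600, h'(1151/240) = 1151/120, so t₃ = (1151/240) − (1/57600)/(1151/120) = 2649601/552480.

t₁ = 24/5, t₂ = 1151/240, t₃ = 2649601/552480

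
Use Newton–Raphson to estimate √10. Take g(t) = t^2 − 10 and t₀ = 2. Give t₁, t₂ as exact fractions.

g'(t) = 2t.
g(2) = −6, g'(2) = 4, so t₁ = 2 − (−6)/4 = 7/2.
g(7/2) = 9/4, g'(7/2) = 7, so t₂ = (7/2) − (9/4)/7 = 89/28.

t₁ = 7/2, t₂ = 89/28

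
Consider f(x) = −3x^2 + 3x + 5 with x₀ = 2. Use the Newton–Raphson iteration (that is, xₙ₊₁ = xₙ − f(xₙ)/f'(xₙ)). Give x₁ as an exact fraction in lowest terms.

17/9

f'(x) = −6x + 3.
f(2) = −1, f'(2) = −9, so x₁ = 2 − (−1)/(−9) = 17/9.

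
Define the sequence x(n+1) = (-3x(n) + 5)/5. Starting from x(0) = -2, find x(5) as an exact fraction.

2591/3125

x(1) = (-3·(-2) + 5)/5 = 11/5.
x(2) = (-3·(11/5) + 5)/5 = -8/25.
x(3) = (-3·(-8/25) + 5)/5 = 149/125.
x(4) = (-3·(149/125) + 5)/5 = 178/625.
x(5) = (-3·(178/625) + 5)/5 = 2591/3125.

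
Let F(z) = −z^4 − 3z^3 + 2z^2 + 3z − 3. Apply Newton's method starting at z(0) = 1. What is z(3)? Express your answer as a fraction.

6599630/2847351

F'(z) = −4z^3 − 9z^2 + 4z + 3.
F(1) = −2, F'(1) = −6, so z(1) = 1 − (−2)/(−6) = 2/3.
F(2/3) = −97/81, F'(2/3) = 13/27, so z(2) = (2/3) − (−97/81)/(13/27) = 41/13.
F(41/13) = −4760954/28561, F'(41/13) = −438054/2197, so z(3) = (41/13) − (−4760954/28561)/(−438054/2197) = 6599630/2847351.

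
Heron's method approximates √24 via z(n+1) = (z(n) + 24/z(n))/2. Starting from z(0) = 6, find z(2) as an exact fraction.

z(1) = (6 + 24/6)/2 = 5.
z(2) = (5 + 24/5)/2 = 49/10.

49/10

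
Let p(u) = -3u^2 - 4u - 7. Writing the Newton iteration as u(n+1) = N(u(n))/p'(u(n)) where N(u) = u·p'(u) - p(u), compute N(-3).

-20

p'(u) = -6u - 4.
N(u) = u·p'(u) - p(u) = u·(-6u - 4) - (-3u^2 - 4u - 7) = -3u^2 + 7.
N(-3) = -20.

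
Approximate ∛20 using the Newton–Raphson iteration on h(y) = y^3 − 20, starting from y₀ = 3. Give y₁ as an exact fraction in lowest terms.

74/27

h'(y) = 3y^2.
h(3) = 7, h'(3) = 27, so y₁ = 3 − 7/27 = 74/27.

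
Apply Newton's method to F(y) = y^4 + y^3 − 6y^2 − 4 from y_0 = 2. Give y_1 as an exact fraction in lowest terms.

11/5

F'(y) = 4y^3 + 3y^2 − 12y.
F(2) = −4, F'(2) = 20, so y_1 = 2 − (−4)/20 = 11/5.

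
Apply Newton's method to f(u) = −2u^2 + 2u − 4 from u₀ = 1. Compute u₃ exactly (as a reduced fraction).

f'(u) = −4u + 2.
f(1) = −4, f'(1) = −2, so u₁ = 1 − (−4)/(−2) = −1.
f(−1) = −8, f'(−1) = 6, so u₂ = (−1) − (−8)/6 = 1/3.
f(1/3) = −32/9, f'(1/3) = 2/3, so u₃ = (1/3) − (−32/9)/(2/3) = 17/3.

17/3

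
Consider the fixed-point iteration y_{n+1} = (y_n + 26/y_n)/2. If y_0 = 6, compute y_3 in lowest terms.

7196593/1411368

y_1 = (6 + 26/6)/2 = 31/6.
y_2 = (31/6 + 26/(31/6))/2 = 1897/372.
y_3 = (1897/372 + 26/(1897/372))/2 = 7196593/1411368.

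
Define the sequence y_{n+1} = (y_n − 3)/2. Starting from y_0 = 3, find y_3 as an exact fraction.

−9/4

y_1 = (3 − 3)/2 = 0.
y_2 = (0 − 3)/2 = −3/2.
y_3 = ((−3/2) − 3)/2 = −9/4.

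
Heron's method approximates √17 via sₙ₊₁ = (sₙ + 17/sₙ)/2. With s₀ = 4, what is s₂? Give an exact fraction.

2177/528

s₁ = (4 + 17/4)/2 = 33/8.
s₂ = (33/8 + 17/(33/8))/2 = 2177/528.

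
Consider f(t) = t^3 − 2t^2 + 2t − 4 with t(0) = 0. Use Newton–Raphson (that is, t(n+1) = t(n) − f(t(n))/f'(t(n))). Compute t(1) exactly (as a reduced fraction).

f'(t) = 3t^2 − 4t + 2.
f(0) = −4, f'(0) = 2, so t(1) = 0 − (−4)/2 = 2.

2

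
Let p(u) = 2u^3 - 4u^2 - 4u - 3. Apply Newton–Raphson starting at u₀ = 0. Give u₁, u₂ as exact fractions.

u₁ = -3/4, u₂ = -15/86

p'(u) = 6u^2 - 8u - 4.
p(0) = -3, p'(0) = -4, so u₁ = 0 - (-3)/(-4) = -3/4.
p(-3/4) = -99/32, p'(-3/4) = 43/8, so u₂ = (-3/4) - (-99/32)/(43/8) = -15/86.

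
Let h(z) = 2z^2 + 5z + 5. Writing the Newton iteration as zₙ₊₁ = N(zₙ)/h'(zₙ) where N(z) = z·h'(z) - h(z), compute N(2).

h'(z) = 4z + 5.
N(z) = z·h'(z) - h(z) = z·(4z + 5) - (2z^2 + 5z + 5) = 2z^2 - 5.
N(2) = 3.

3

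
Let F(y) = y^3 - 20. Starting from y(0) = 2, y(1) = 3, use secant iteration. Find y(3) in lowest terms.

23270/8599

F(2) = -12, F(3) = 7. y(2) = 3 - 7·(3 - 2)/(7 - (-12)) = 50/19.
F(3) = 7, F(50/19) = -12180/6859. y(3) = (50/19) - (-12180/6859)·((50/19) - 3)/((-12180/6859) - 7) = 23270/8599.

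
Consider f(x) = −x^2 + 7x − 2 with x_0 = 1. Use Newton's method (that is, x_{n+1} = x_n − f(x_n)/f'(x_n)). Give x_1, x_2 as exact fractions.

f'(x) = −2x + 7.
f(1) = 4, f'(1) = 5, so x_1 = 1 − 4/5 = 1/5.
f(1/5) = −16/25, f'(1/5) = 33/5, so x_2 = (1/5) − (−16/25)/(33/5) = 49/165.

x_1 = 1/5, x_2 = 49/165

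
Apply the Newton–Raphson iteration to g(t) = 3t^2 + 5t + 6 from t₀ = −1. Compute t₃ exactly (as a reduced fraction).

−1851/5543

g'(t) = 6t + 5.
g(−1) = 4, g'(−1) = −1, so t₁ = (−1) − 4/(−1) = 3.
g(3) = 48, g'(3) = 23, so t₂ = 3 − 48/23 = 21/23.
g(21/23) = 6912/529, g'(21/23) = 241/23, so t₃ = (21/23) − (6912/529)/(241/23) = −1851/5543.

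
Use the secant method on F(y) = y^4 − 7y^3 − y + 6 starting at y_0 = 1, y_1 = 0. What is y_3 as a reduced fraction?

2058/1891

F(1) = −1, F(0) = 6. y_2 = 0 − 6·(0 − 1)/(6 − (−1)) = 6/7.
F(0) = 6, F(6/7) = 3060/2401. y_3 = (6/7) − (3060/2401)·((6/7) − 0)/((3060/2401) − 6) = 2058/1891.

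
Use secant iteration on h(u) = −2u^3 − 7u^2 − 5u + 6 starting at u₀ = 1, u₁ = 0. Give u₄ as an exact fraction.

18235203/30949907

h(1) = −8, h(0) = 6. u₂ = 0 − 6·(0 − 1)/(6 − (−8)) = 3/7.
h(0) = 6, h(3/7) = 828/343. u₃ = (3/7) − (828/343)·((3/7) − 0)/((828/343) − 6) = 147/205.
h(3/7) = 828/343, h(147/205) = −16559586/8615125. u₄ = (147/205) − (−16559586/8615125)·((147/205) − (3/7))/((−16559586/8615125) − (828/343)) = 18235203/30949907.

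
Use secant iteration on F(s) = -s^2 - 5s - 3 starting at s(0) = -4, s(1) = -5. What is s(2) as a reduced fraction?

F(-4) = 1, F(-5) = -3. s(2) = (-5) - (-3)·((-5) - (-4))/((-3) - 1) = -17/4.

-17/4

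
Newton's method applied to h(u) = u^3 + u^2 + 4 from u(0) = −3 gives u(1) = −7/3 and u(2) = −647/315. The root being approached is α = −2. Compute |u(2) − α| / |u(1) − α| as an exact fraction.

17/105

u(1) − α = −7/3 − (−2) = −7/3 + 2 = −1/3, so |u(1) − α| = 1/3.
u(2) − α = −647/315 − (−2) = −647/315 + 2 = −17/315, so |u(2) − α| = 17/315.
Ratio = (17/315) / (1/3) = 17/105.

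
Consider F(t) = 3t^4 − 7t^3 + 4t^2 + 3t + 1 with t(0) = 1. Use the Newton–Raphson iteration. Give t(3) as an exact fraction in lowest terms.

−477583/1052239

F'(t) = 12t^3 − 21t^2 + 8t + 3.
F(1) = 4, F'(1) = 2, so t(1) = 1 − 4/2 = −1.
F(−1) = 12, F'(−1) = −38, so t(2) = (−1) − 12/(−38) = −13/19.
F(−13/19) = 484740/130321, F'(−13/19) = −110762/6859, so t(3) = (−13/19) − (484740/130321)/(−110762/6859) = −477583/1052239.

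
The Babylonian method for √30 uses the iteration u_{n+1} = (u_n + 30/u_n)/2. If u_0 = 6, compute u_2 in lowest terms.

241/44

u_1 = (6 + 30/6)/2 = 11/2.
u_2 = (11/2 + 30/(11/2))/2 = 241/44.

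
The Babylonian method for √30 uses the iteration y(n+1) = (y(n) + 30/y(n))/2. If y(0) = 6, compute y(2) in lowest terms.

y(1) = (6 + 30/6)/2 = 11/2.
y(2) = (11/2 + 30/(11/2))/2 = 241/44.

241/44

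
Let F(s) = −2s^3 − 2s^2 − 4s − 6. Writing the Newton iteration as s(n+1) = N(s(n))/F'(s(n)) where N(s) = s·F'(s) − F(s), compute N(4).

F'(s) = −6s^2 − 4s − 4.
N(s) = s·F'(s) − F(s) = s·(−6s^2 − 4s − 4) − (−2s^3 − 2s^2 − 4s − 6) = −4s^3 − 2s^2 + 6.
N(4) = −282.

−282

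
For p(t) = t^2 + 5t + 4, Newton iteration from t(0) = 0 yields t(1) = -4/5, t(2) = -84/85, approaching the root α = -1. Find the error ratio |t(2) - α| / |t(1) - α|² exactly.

5/17

t(1) - α = -4/5 - (-1) = -4/5 + 1 = 1/5, so |t(1) - α| = 1/5.
t(2) - α = -84/85 - (-1) = -84/85 + 1 = 1/85, so |t(2) - α| = 1/85.
|t(1) - α|² = 1/25.
Ratio = (1/85) / (1/25) = 5/17.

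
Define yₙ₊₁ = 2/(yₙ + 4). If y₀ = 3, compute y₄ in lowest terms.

y₁ = 2/(3 + 4) = 2/7.
y₂ = 2/(2/7 + 4) = 7/15.
y₃ = 2/(7/15 + 4) = 30/67.
y₄ = 2/(30/67 + 4) = 67/149.

67/149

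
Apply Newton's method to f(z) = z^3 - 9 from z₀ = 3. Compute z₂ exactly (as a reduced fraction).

929/441

f'(z) = 3z^2.
f(3) = 18, f'(3) = 27, so z₁ = 3 - 18/27 = 7/3.
f(7/3) = 100/27, f'(7/3) = 49/3, so z₂ = (7/3) - (100/27)/(49/3) = 929/441.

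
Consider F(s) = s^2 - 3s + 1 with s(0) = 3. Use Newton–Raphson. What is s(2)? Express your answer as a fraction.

55/21

F'(s) = 2s - 3.
F(3) = 1, F'(3) = 3, so s(1) = 3 - 1/3 = 8/3.
F(8/3) = 1/9, F'(8/3) = 7/3, so s(2) = (8/3) - (1/9)/(7/3) = 55/21.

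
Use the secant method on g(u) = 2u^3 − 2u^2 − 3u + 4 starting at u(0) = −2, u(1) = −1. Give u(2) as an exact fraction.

−20/17

g(−2) = −14, g(−1) = 3. u(2) = (−1) − 3·((−1) − (−2))/(3 − (−14)) = −20/17.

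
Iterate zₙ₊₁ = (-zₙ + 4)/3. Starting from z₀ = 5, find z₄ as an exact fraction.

z₁ = (-5 + 4)/3 = -1/3.
z₂ = (-(-1/3) + 4)/3 = 13/9.
z₃ = (-(13/9) + 4)/3 = 23/27.
z₄ = (-(23/27) + 4)/3 = 85/81.

85/81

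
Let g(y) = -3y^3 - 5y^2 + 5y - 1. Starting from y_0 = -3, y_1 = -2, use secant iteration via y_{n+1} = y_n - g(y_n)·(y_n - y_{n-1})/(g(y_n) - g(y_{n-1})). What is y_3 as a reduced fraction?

g(-3) = 20, g(-2) = -7. y_2 = (-2) - (-7)·((-2) - (-3))/((-7) - 20) = -61/27.
g(-2) = -7, g(-61/27) = -21140/6561. y_3 = (-61/27) - (-21140/6561)·((-61/27) - (-2))/((-21140/6561) - (-7)) = -8783/3541.

-8783/3541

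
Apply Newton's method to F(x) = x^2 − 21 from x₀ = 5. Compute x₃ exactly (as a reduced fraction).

F'(x) = 2x.
F(5) = 4, F'(5) = 10, so x₁ = 5 − 4/10 = 23/5.
F(23/5) = 4/25, F'(23/5) = 46/5, so x₂ = (23/5) − (4/25)/(46/5) = 527/115.
F(527/115) = 4/13225, F'(527/115) = 1054/115, so x₃ = (527/115) − (4/13225)/(1054/115) = 277727/60605.

277727/60605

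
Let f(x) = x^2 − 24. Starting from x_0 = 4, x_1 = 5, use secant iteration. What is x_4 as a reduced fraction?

f(4) = −8, f(5) = 1. x_2 = 5 − 1·(5 − 4)/(1 − (−8)) = 44/9.
f(5) = 1, f(44/9) = −8/81. x_3 = (44/9) − (−8/81)·((44/9) − 5)/((−8/81) − 1) = 436/89.
f(44/9) = −8/81, f(436/89) = −8/7921. x_4 = (436/89) − (−8/7921)·((436/89) − (44/9))/((−8/7921) − (−8/81)) = 4801/980.

4801/980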